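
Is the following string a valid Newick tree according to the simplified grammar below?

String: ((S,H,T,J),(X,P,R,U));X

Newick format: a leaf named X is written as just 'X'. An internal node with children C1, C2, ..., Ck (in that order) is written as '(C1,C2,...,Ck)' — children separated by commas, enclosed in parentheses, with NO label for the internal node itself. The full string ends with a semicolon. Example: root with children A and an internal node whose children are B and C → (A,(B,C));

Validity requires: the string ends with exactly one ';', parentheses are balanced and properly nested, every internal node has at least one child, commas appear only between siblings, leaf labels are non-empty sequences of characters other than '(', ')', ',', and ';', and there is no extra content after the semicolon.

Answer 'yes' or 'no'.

Input: ((S,H,T,J),(X,P,R,U));X
Paren balance: 3 '(' vs 3 ')' OK
Ends with single ';': False
Full parse: FAILS (must end with ;)
Valid: False

Answer: no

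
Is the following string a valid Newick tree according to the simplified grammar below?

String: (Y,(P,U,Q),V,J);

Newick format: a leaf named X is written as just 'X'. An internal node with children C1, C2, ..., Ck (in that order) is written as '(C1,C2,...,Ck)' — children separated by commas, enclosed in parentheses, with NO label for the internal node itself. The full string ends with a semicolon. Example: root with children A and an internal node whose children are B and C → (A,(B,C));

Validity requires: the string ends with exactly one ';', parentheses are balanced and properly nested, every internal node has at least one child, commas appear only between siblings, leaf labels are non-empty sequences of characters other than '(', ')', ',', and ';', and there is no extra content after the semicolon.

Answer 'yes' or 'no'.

Input: (Y,(P,U,Q),V,J);
Paren balance: 2 '(' vs 2 ')' OK
Ends with single ';': True
Full parse: OK
Valid: True

Answer: yes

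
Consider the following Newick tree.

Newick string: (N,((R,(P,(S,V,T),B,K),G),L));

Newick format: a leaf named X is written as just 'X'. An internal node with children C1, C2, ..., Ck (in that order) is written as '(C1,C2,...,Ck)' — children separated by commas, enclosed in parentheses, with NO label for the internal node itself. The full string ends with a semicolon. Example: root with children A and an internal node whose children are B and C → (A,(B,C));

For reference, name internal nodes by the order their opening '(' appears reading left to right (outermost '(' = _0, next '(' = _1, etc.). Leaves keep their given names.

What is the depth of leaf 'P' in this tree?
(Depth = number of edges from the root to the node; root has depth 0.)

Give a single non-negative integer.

Newick: (N,((R,(P,(S,V,T),B,K),G),L));
Naming internals by '(' encounter order: outermost '(' = _0, next = _1, ...
Query node: P
Path from root: _0 -> _1 -> _2 -> _3 -> P
Depth of P: 4 (number of edges from root)

Answer: 4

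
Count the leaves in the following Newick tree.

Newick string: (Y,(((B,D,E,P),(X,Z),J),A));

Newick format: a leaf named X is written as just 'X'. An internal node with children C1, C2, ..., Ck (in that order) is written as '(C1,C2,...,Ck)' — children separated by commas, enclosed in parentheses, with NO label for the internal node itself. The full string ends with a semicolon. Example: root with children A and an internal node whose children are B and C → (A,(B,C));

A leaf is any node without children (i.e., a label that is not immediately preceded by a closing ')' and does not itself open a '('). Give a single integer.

Newick: (Y,(((B,D,E,P),(X,Z),J),A));
Scan left-to-right; a leaf is any maximal label run not followed by '(':
  pos 1: leaf 'Y' → count = 1
  pos 6: leaf 'B' → count = 2
  pos 8: leaf 'D' → count = 3
  pos 10: leaf 'E' → count = 4
  pos 12: leaf 'P' → count = 5
  pos 16: leaf 'X' → count = 6
  pos 18: leaf 'Z' → count = 7
  pos 21: leaf 'J' → count = 8
  pos 24: leaf 'A' → count = 9
Total leaves: 9

Answer: 9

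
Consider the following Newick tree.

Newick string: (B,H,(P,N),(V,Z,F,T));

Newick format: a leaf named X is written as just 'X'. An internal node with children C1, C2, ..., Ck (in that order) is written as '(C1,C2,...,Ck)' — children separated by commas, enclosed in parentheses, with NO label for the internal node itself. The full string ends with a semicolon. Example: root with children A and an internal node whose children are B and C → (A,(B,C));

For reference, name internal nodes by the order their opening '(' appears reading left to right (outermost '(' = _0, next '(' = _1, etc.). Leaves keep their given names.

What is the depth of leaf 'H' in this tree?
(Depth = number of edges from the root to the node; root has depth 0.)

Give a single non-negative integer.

Newick: (B,H,(P,N),(V,Z,F,T));
Naming internals by '(' encounter order: outermost '(' = _0, next = _1, ...
Query node: H
Path from root: _0 -> H
Depth of H: 1 (number of edges from root)

Answer: 1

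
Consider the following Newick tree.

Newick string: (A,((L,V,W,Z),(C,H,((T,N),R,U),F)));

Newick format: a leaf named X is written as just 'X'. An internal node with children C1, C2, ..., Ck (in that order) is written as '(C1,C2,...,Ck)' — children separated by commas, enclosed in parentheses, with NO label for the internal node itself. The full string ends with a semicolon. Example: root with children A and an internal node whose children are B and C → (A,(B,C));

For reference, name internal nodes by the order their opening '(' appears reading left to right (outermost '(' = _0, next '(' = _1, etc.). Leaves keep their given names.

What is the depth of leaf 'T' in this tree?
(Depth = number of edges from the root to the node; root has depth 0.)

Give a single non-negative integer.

Newick: (A,((L,V,W,Z),(C,H,((T,N),R,U),F)));
Naming internals by '(' encounter order: outermost '(' = _0, next = _1, ...
Query node: T
Path from root: _0 -> _1 -> _3 -> _4 -> _5 -> T
Depth of T: 5 (number of edges from root)

Answer: 5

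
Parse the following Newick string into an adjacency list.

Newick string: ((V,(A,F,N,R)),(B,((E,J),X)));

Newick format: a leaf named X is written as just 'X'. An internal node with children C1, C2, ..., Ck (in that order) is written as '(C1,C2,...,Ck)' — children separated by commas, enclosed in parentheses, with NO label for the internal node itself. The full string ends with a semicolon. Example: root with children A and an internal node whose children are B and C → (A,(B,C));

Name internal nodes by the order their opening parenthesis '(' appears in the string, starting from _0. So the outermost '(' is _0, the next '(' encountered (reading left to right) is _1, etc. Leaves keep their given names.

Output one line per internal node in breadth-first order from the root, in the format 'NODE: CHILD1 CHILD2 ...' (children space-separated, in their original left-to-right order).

Answer: _0: _1 _3
_1: V _2
_3: B _4
_2: A F N R
_4: _5 X
_5: E J

Derivation:
Input: ((V,(A,F,N,R)),(B,((E,J),X)));
Scanning left-to-right, naming '(' by encounter order:
  pos 0: '(' -> open internal node _0 (depth 1)
  pos 1: '(' -> open internal node _1 (depth 2)
  pos 4: '(' -> open internal node _2 (depth 3)
  pos 12: ')' -> close internal node _2 (now at depth 2)
  pos 13: ')' -> close internal node _1 (now at depth 1)
  pos 15: '(' -> open internal node _3 (depth 2)
  pos 18: '(' -> open internal node _4 (depth 3)
  pos 19: '(' -> open internal node _5 (depth 4)
  pos 23: ')' -> close internal node _5 (now at depth 3)
  pos 26: ')' -> close internal node _4 (now at depth 2)
  pos 27: ')' -> close internal node _3 (now at depth 1)
  pos 28: ')' -> close internal node _0 (now at depth 0)
Total internal nodes: 6
BFS adjacency from root:
  _0: _1 _3
  _1: V _2
  _3: B _4
  _2: A F N R
  _4: _5 X
  _5: E J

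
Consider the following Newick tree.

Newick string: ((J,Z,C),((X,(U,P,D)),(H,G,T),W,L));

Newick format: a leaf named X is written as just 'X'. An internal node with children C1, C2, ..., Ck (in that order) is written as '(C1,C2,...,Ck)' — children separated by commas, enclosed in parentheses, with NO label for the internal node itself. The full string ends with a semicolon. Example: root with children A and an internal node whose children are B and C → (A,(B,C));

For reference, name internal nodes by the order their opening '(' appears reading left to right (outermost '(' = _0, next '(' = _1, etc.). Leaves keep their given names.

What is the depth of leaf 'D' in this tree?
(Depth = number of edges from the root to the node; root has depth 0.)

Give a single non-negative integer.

Answer: 4

Derivation:
Newick: ((J,Z,C),((X,(U,P,D)),(H,G,T),W,L));
Naming internals by '(' encounter order: outermost '(' = _0, next = _1, ...
Query node: D
Path from root: _0 -> _2 -> _3 -> _4 -> D
Depth of D: 4 (number of edges from root)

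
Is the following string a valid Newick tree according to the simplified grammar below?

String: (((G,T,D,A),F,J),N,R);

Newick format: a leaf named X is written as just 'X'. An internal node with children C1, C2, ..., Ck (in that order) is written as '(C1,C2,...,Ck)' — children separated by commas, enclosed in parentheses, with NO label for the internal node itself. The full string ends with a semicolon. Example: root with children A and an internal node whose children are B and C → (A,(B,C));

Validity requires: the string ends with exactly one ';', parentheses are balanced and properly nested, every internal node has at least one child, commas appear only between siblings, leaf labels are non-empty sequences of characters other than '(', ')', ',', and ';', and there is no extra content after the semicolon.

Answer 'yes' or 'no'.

Answer: yes

Derivation:
Input: (((G,T,D,A),F,J),N,R);
Paren balance: 3 '(' vs 3 ')' OK
Ends with single ';': True
Full parse: OK
Valid: True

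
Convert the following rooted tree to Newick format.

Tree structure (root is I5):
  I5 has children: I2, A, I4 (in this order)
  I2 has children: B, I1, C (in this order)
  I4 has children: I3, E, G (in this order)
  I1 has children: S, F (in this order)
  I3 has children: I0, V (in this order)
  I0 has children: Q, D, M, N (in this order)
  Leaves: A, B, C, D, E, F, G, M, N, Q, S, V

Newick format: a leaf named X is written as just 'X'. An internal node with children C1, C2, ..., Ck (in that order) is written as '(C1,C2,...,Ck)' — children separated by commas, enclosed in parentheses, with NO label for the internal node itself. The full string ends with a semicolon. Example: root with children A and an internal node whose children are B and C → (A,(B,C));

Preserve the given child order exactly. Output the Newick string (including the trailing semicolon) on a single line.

internal I5 with children ['I2', 'A', 'I4']
  internal I2 with children ['B', 'I1', 'C']
    leaf 'B' → 'B'
    internal I1 with children ['S', 'F']
      leaf 'S' → 'S'
      leaf 'F' → 'F'
    → '(S,F)'
    leaf 'C' → 'C'
  → '(B,(S,F),C)'
  leaf 'A' → 'A'
  internal I4 with children ['I3', 'E', 'G']
    internal I3 with children ['I0', 'V']
      internal I0 with children ['Q', 'D', 'M', 'N']
        leaf 'Q' → 'Q'
        leaf 'D' → 'D'
        leaf 'M' → 'M'
        leaf 'N' → 'N'
      → '(Q,D,M,N)'
      leaf 'V' → 'V'
    → '((Q,D,M,N),V)'
    leaf 'E' → 'E'
    leaf 'G' → 'G'
  → '(((Q,D,M,N),V),E,G)'
→ '((B,(S,F),C),A,(((Q,D,M,N),V),E,G))'
Final: ((B,(S,F),C),A,(((Q,D,M,N),V),E,G));

Answer: ((B,(S,F),C),A,(((Q,D,M,N),V),E,G));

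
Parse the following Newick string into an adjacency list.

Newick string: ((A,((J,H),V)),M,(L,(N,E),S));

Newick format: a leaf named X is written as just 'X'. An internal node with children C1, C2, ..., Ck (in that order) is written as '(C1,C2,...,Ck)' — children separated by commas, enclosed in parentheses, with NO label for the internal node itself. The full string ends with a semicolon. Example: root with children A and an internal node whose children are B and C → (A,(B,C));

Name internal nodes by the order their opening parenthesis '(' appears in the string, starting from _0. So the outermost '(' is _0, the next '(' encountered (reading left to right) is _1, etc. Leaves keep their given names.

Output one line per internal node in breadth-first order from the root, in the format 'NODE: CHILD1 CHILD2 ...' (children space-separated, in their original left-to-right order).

Input: ((A,((J,H),V)),M,(L,(N,E),S));
Scanning left-to-right, naming '(' by encounter order:
  pos 0: '(' -> open internal node _0 (depth 1)
  pos 1: '(' -> open internal node _1 (depth 2)
  pos 4: '(' -> open internal node _2 (depth 3)
  pos 5: '(' -> open internal node _3 (depth 4)
  pos 9: ')' -> close internal node _3 (now at depth 3)
  pos 12: ')' -> close internal node _2 (now at depth 2)
  pos 13: ')' -> close internal node _1 (now at depth 1)
  pos 17: '(' -> open internal node _4 (depth 2)
  pos 20: '(' -> open internal node _5 (depth 3)
  pos 24: ')' -> close internal node _5 (now at depth 2)
  pos 27: ')' -> close internal node _4 (now at depth 1)
  pos 28: ')' -> close internal node _0 (now at depth 0)
Total internal nodes: 6
BFS adjacency from root:
  _0: _1 M _4
  _1: A _2
  _4: L _5 S
  _2: _3 V
  _5: N E
  _3: J H

Answer: _0: _1 M _4
_1: A _2
_4: L _5 S
_2: _3 V
_5: N E
_3: J H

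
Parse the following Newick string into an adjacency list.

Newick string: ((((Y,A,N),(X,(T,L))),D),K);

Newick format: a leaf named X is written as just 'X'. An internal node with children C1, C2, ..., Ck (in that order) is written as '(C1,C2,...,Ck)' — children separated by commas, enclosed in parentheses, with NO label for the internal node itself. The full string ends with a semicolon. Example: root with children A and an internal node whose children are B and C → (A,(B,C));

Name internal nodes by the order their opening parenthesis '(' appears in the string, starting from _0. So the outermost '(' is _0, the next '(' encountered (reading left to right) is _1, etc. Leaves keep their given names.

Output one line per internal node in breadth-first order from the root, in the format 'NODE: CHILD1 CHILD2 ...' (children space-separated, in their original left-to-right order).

Answer: _0: _1 K
_1: _2 D
_2: _3 _4
_3: Y A N
_4: X _5
_5: T L

Derivation:
Input: ((((Y,A,N),(X,(T,L))),D),K);
Scanning left-to-right, naming '(' by encounter order:
  pos 0: '(' -> open internal node _0 (depth 1)
  pos 1: '(' -> open internal node _1 (depth 2)
  pos 2: '(' -> open internal node _2 (depth 3)
  pos 3: '(' -> open internal node _3 (depth 4)
  pos 9: ')' -> close internal node _3 (now at depth 3)
  pos 11: '(' -> open internal node _4 (depth 4)
  pos 14: '(' -> open internal node _5 (depth 5)
  pos 18: ')' -> close internal node _5 (now at depth 4)
  pos 19: ')' -> close internal node _4 (now at depth 3)
  pos 20: ')' -> close internal node _2 (now at depth 2)
  pos 23: ')' -> close internal node _1 (now at depth 1)
  pos 26: ')' -> close internal node _0 (now at depth 0)
Total internal nodes: 6
BFS adjacency from root:
  _0: _1 K
  _1: _2 D
  _2: _3 _4
  _3: Y A N
  _4: X _5
  _5: T L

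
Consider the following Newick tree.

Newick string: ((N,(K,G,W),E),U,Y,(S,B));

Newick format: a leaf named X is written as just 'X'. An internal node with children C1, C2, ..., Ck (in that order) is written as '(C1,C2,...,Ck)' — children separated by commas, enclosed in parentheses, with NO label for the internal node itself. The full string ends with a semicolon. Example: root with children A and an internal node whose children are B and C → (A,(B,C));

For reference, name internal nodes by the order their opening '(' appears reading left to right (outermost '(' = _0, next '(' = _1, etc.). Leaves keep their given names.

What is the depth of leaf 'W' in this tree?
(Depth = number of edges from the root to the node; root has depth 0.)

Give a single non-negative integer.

Newick: ((N,(K,G,W),E),U,Y,(S,B));
Naming internals by '(' encounter order: outermost '(' = _0, next = _1, ...
Query node: W
Path from root: _0 -> _1 -> _2 -> W
Depth of W: 3 (number of edges from root)

Answer: 3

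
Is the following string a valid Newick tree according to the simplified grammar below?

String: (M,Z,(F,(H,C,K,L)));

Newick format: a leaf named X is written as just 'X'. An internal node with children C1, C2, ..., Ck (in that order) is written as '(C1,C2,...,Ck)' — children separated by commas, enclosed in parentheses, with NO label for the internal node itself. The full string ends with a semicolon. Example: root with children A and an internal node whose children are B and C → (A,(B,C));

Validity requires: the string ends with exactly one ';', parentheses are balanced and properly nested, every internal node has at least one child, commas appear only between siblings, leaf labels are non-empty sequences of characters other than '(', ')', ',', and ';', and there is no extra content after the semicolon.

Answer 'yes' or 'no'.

Answer: yes

Derivation:
Input: (M,Z,(F,(H,C,K,L)));
Paren balance: 3 '(' vs 3 ')' OK
Ends with single ';': True
Full parse: OK
Valid: True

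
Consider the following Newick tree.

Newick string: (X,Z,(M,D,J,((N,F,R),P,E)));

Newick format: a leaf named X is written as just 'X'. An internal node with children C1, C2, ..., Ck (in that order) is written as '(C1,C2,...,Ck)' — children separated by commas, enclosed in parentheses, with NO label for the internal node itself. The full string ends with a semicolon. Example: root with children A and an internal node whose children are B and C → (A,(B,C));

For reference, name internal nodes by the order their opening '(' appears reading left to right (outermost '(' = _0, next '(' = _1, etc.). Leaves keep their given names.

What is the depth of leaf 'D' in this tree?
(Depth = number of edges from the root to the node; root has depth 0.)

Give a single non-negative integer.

Newick: (X,Z,(M,D,J,((N,F,R),P,E)));
Naming internals by '(' encounter order: outermost '(' = _0, next = _1, ...
Query node: D
Path from root: _0 -> _1 -> D
Depth of D: 2 (number of edges from root)

Answer: 2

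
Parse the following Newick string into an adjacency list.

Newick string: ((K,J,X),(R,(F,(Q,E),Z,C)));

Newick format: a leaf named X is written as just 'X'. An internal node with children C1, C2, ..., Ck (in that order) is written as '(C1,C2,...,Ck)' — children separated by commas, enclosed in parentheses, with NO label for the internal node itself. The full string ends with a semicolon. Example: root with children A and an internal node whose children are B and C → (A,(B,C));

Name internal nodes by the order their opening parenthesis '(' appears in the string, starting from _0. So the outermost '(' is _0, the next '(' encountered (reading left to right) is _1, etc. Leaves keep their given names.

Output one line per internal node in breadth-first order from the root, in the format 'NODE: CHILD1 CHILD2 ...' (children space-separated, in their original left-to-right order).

Answer: _0: _1 _2
_1: K J X
_2: R _3
_3: F _4 Z C
_4: Q E

Derivation:
Input: ((K,J,X),(R,(F,(Q,E),Z,C)));
Scanning left-to-right, naming '(' by encounter order:
  pos 0: '(' -> open internal node _0 (depth 1)
  pos 1: '(' -> open internal node _1 (depth 2)
  pos 7: ')' -> close internal node _1 (now at depth 1)
  pos 9: '(' -> open internal node _2 (depth 2)
  pos 12: '(' -> open internal node _3 (depth 3)
  pos 15: '(' -> open internal node _4 (depth 4)
  pos 19: ')' -> close internal node _4 (now at depth 3)
  pos 24: ')' -> close internal node _3 (now at depth 2)
  pos 25: ')' -> close internal node _2 (now at depth 1)
  pos 26: ')' -> close internal node _0 (now at depth 0)
Total internal nodes: 5
BFS adjacency from root:
  _0: _1 _2
  _1: K J X
  _2: R _3
  _3: F _4 Z C
  _4: Q E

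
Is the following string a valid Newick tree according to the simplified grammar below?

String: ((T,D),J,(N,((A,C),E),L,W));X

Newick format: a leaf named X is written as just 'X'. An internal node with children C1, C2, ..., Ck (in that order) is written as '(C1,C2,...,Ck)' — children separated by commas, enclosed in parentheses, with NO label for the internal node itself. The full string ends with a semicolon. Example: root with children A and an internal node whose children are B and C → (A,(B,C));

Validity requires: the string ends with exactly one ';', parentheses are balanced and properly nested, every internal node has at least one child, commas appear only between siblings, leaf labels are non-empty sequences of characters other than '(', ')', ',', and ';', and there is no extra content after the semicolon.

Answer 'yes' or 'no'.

Answer: no

Derivation:
Input: ((T,D),J,(N,((A,C),E),L,W));X
Paren balance: 5 '(' vs 5 ')' OK
Ends with single ';': False
Full parse: FAILS (must end with ;)
Valid: False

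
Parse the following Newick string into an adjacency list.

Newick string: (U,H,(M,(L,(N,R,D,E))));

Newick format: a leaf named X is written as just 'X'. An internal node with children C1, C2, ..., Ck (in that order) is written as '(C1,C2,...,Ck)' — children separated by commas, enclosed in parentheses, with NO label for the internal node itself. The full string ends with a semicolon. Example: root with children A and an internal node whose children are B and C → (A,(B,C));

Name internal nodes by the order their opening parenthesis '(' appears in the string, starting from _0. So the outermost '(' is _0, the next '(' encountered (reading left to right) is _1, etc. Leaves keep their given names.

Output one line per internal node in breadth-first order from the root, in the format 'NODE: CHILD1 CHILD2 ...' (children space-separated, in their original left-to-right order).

Answer: _0: U H _1
_1: M _2
_2: L _3
_3: N R D E

Derivation:
Input: (U,H,(M,(L,(N,R,D,E))));
Scanning left-to-right, naming '(' by encounter order:
  pos 0: '(' -> open internal node _0 (depth 1)
  pos 5: '(' -> open internal node _1 (depth 2)
  pos 8: '(' -> open internal node _2 (depth 3)
  pos 11: '(' -> open internal node _3 (depth 4)
  pos 19: ')' -> close internal node _3 (now at depth 3)
  pos 20: ')' -> close internal node _2 (now at depth 2)
  pos 21: ')' -> close internal node _1 (now at depth 1)
  pos 22: ')' -> close internal node _0 (now at depth 0)
Total internal nodes: 4
BFS adjacency from root:
  _0: U H _1
  _1: M _2
  _2: L _3
  _3: N R D E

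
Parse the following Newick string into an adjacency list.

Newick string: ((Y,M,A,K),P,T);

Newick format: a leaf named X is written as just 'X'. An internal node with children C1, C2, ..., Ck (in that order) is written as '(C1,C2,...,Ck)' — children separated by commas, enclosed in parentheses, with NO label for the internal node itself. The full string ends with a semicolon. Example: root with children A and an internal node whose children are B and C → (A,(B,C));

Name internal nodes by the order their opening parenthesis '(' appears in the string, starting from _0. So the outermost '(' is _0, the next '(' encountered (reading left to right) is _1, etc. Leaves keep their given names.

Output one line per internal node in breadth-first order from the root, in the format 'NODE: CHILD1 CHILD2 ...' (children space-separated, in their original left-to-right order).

Input: ((Y,M,A,K),P,T);
Scanning left-to-right, naming '(' by encounter order:
  pos 0: '(' -> open internal node _0 (depth 1)
  pos 1: '(' -> open internal node _1 (depth 2)
  pos 9: ')' -> close internal node _1 (now at depth 1)
  pos 14: ')' -> close internal node _0 (now at depth 0)
Total internal nodes: 2
BFS adjacency from root:
  _0: _1 P T
  _1: Y M A K

Answer: _0: _1 P T
_1: Y M A K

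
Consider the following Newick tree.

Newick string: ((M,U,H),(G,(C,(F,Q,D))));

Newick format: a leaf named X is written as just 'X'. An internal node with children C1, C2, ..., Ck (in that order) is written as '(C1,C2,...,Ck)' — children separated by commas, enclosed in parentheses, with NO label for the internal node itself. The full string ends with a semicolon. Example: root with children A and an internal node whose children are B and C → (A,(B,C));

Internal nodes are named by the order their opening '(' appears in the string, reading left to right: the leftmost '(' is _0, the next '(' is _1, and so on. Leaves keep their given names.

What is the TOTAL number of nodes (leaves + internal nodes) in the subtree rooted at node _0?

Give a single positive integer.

Newick: ((M,U,H),(G,(C,(F,Q,D))));
Locate _0: it is the '(' at position 0 (the 1st '(' reading left to right).
Query: subtree rooted at _0
_0: subtree_size = 1 + 12
  _1: subtree_size = 1 + 3
    M: subtree_size = 1 + 0
    U: subtree_size = 1 + 0
    H: subtree_size = 1 + 0
  _2: subtree_size = 1 + 7
    G: subtree_size = 1 + 0
    _3: subtree_size = 1 + 5
      C: subtree_size = 1 + 0
      _4: subtree_size = 1 + 3
        F: subtree_size = 1 + 0
        Q: subtree_size = 1 + 0
        D: subtree_size = 1 + 0
Total subtree size of _0: 13

Answer: 13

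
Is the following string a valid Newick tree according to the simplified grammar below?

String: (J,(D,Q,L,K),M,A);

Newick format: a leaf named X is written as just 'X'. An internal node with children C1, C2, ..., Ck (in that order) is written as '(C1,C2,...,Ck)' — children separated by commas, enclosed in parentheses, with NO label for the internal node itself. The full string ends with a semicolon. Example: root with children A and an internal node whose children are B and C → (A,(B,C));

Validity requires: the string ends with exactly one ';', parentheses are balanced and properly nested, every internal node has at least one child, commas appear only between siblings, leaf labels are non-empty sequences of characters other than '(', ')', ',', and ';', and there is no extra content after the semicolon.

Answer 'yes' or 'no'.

Answer: yes

Derivation:
Input: (J,(D,Q,L,K),M,A);
Paren balance: 2 '(' vs 2 ')' OK
Ends with single ';': True
Full parse: OK
Valid: True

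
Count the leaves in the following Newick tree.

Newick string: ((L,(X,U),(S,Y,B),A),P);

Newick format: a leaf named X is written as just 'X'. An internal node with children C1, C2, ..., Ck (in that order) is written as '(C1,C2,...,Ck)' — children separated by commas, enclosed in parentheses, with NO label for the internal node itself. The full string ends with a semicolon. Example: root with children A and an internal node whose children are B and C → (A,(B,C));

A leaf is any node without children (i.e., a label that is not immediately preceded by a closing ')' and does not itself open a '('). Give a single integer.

Answer: 8

Derivation:
Newick: ((L,(X,U),(S,Y,B),A),P);
Scan left-to-right; a leaf is any maximal label run not followed by '(':
  pos 2: leaf 'L' → count = 1
  pos 5: leaf 'X' → count = 2
  pos 7: leaf 'U' → count = 3
  pos 11: leaf 'S' → count = 4
  pos 13: leaf 'Y' → count = 5
  pos 15: leaf 'B' → count = 6
  pos 18: leaf 'A' → count = 7
  pos 21: leaf 'P' → count = 8
Total leaves: 8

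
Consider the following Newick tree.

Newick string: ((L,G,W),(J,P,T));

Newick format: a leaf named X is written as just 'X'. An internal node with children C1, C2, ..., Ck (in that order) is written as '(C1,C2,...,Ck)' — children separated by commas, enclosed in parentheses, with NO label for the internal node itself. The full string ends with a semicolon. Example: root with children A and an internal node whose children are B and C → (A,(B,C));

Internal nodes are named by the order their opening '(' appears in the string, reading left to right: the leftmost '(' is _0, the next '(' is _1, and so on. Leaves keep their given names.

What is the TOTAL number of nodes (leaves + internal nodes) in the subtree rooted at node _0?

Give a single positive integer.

Newick: ((L,G,W),(J,P,T));
Locate _0: it is the '(' at position 0 (the 1st '(' reading left to right).
Query: subtree rooted at _0
_0: subtree_size = 1 + 8
  _1: subtree_size = 1 + 3
    L: subtree_size = 1 + 0
    G: subtree_size = 1 + 0
    W: subtree_size = 1 + 0
  _2: subtree_size = 1 + 3
    J: subtree_size = 1 + 0
    P: subtree_size = 1 + 0
    T: subtree_size = 1 + 0
Total subtree size of _0: 9

Answer: 9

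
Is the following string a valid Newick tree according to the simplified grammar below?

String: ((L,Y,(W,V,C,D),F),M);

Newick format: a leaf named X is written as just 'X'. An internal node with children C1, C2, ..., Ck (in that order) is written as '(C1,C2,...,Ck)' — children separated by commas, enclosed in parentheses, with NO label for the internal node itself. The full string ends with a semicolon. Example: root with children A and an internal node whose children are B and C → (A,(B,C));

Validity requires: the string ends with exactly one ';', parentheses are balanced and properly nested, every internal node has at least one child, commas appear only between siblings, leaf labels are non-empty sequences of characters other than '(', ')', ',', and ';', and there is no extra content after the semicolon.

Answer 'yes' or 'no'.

Answer: yes

Derivation:
Input: ((L,Y,(W,V,C,D),F),M);
Paren balance: 3 '(' vs 3 ')' OK
Ends with single ';': True
Full parse: OK
Valid: True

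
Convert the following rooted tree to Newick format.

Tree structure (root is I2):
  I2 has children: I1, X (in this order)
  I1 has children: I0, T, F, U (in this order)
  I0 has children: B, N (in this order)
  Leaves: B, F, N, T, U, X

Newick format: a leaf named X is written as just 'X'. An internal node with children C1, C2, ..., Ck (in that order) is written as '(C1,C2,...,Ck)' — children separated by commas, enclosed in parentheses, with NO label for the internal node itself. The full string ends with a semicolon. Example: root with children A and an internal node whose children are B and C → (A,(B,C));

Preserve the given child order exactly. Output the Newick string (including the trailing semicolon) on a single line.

Answer: (((B,N),T,F,U),X);

Derivation:
internal I2 with children ['I1', 'X']
  internal I1 with children ['I0', 'T', 'F', 'U']
    internal I0 with children ['B', 'N']
      leaf 'B' → 'B'
      leaf 'N' → 'N'
    → '(B,N)'
    leaf 'T' → 'T'
    leaf 'F' → 'F'
    leaf 'U' → 'U'
  → '((B,N),T,F,U)'
  leaf 'X' → 'X'
→ '(((B,N),T,F,U),X)'
Final: (((B,N),T,F,U),X);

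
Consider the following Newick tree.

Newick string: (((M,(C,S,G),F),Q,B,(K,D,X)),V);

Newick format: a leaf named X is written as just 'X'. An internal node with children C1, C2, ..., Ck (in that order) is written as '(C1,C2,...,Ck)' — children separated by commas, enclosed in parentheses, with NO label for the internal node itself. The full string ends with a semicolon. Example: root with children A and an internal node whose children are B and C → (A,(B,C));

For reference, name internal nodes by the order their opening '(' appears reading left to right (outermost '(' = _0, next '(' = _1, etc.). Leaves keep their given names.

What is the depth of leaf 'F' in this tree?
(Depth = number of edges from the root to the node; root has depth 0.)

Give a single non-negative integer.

Answer: 3

Derivation:
Newick: (((M,(C,S,G),F),Q,B,(K,D,X)),V);
Naming internals by '(' encounter order: outermost '(' = _0, next = _1, ...
Query node: F
Path from root: _0 -> _1 -> _2 -> F
Depth of F: 3 (number of edges from root)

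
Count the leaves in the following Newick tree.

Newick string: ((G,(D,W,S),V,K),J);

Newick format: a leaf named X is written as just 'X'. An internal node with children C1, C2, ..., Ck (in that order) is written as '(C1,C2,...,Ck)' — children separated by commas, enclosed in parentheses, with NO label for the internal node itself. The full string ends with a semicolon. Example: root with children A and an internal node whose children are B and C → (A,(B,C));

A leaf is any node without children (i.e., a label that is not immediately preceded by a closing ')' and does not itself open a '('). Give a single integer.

Newick: ((G,(D,W,S),V,K),J);
Scan left-to-right; a leaf is any maximal label run not followed by '(':
  pos 2: leaf 'G' → count = 1
  pos 5: leaf 'D' → count = 2
  pos 7: leaf 'W' → count = 3
  pos 9: leaf 'S' → count = 4
  pos 12: leaf 'V' → count = 5
  pos 14: leaf 'K' → count = 6
  pos 17: leaf 'J' → count = 7
Total leaves: 7

Answer: 7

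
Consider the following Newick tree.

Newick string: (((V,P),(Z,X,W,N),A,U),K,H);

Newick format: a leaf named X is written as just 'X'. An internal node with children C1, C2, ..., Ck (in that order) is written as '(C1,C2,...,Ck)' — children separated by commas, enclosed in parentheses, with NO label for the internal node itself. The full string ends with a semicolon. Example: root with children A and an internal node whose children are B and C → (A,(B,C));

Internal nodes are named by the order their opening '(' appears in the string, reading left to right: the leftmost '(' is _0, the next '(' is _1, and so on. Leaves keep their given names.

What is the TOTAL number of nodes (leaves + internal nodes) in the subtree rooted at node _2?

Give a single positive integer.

Newick: (((V,P),(Z,X,W,N),A,U),K,H);
Locate _2: it is the '(' at position 2 (the 3rd '(' reading left to right).
Query: subtree rooted at _2
_2: subtree_size = 1 + 2
  V: subtree_size = 1 + 0
  P: subtree_size = 1 + 0
Total subtree size of _2: 3

Answer: 3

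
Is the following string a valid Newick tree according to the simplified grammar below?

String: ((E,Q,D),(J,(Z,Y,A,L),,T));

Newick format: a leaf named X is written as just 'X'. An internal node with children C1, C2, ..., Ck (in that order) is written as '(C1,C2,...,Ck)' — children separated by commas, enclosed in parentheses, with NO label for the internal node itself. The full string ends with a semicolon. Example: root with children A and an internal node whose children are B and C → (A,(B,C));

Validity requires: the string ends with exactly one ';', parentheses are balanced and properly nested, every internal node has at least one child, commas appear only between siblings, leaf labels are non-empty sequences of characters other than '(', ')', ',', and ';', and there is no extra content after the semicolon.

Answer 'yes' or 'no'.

Input: ((E,Q,D),(J,(Z,Y,A,L),,T));
Paren balance: 4 '(' vs 4 ')' OK
Ends with single ';': True
Full parse: FAILS (empty leaf label at pos 22)
Valid: False

Answer: no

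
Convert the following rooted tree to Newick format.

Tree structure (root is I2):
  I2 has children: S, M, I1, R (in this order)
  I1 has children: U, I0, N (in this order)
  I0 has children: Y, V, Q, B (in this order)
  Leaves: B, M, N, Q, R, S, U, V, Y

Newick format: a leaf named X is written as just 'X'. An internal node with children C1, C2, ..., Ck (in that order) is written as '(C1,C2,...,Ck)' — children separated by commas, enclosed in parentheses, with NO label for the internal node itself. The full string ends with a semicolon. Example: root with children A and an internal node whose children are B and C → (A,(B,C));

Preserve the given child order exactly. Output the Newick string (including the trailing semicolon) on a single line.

Answer: (S,M,(U,(Y,V,Q,B),N),R);

Derivation:
internal I2 with children ['S', 'M', 'I1', 'R']
  leaf 'S' → 'S'
  leaf 'M' → 'M'
  internal I1 with children ['U', 'I0', 'N']
    leaf 'U' → 'U'
    internal I0 with children ['Y', 'V', 'Q', 'B']
      leaf 'Y' → 'Y'
      leaf 'V' → 'V'
      leaf 'Q' → 'Q'
      leaf 'B' → 'B'
    → '(Y,V,Q,B)'
    leaf 'N' → 'N'
  → '(U,(Y,V,Q,B),N)'
  leaf 'R' → 'R'
→ '(S,M,(U,(Y,V,Q,B),N),R)'
Final: (S,M,(U,(Y,V,Q,B),N),R);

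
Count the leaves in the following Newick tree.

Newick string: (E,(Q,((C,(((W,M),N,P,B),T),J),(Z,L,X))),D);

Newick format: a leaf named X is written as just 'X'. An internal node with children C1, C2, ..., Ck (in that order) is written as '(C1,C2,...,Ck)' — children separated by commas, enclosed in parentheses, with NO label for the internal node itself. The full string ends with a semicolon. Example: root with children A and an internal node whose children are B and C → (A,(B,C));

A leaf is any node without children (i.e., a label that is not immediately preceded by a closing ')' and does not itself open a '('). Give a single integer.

Newick: (E,(Q,((C,(((W,M),N,P,B),T),J),(Z,L,X))),D);
Scan left-to-right; a leaf is any maximal label run not followed by '(':
  pos 1: leaf 'E' → count = 1
  pos 4: leaf 'Q' → count = 2
  pos 8: leaf 'C' → count = 3
  pos 13: leaf 'W' → count = 4
  pos 15: leaf 'M' → count = 5
  pos 18: leaf 'N' → count = 6
  pos 20: leaf 'P' → count = 7
  pos 22: leaf 'B' → count = 8
  pos 25: leaf 'T' → count = 9
  pos 28: leaf 'J' → count = 10
  pos 32: leaf 'Z' → count = 11
  pos 34: leaf 'L' → count = 12
  pos 36: leaf 'X' → count = 13
  pos 41: leaf 'D' → count = 14
Total leaves: 14

Answer: 14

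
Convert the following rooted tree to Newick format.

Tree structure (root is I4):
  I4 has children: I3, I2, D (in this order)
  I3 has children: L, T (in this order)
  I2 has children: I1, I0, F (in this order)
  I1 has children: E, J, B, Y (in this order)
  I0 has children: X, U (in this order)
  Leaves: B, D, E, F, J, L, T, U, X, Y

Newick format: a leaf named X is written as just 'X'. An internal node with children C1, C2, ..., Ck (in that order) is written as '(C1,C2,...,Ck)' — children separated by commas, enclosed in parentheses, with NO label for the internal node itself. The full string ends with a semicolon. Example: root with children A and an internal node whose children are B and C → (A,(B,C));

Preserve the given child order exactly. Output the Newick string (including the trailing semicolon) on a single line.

Answer: ((L,T),((E,J,B,Y),(X,U),F),D);

Derivation:
internal I4 with children ['I3', 'I2', 'D']
  internal I3 with children ['L', 'T']
    leaf 'L' → 'L'
    leaf 'T' → 'T'
  → '(L,T)'
  internal I2 with children ['I1', 'I0', 'F']
    internal I1 with children ['E', 'J', 'B', 'Y']
      leaf 'E' → 'E'
      leaf 'J' → 'J'
      leaf 'B' → 'B'
      leaf 'Y' → 'Y'
    → '(E,J,B,Y)'
    internal I0 with children ['X', 'U']
      leaf 'X' → 'X'
      leaf 'U' → 'U'
    → '(X,U)'
    leaf 'F' → 'F'
  → '((E,J,B,Y),(X,U),F)'
  leaf 'D' → 'D'
→ '((L,T),((E,J,B,Y),(X,U),F),D)'
Final: ((L,T),((E,J,B,Y),(X,U),F),D);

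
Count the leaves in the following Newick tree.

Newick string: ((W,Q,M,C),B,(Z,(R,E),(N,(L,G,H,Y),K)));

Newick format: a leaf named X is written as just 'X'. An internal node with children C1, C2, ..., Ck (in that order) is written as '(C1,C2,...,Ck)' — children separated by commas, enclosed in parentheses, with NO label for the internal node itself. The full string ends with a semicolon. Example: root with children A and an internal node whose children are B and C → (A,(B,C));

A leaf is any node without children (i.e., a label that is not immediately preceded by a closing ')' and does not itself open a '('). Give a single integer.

Answer: 14

Derivation:
Newick: ((W,Q,M,C),B,(Z,(R,E),(N,(L,G,H,Y),K)));
Scan left-to-right; a leaf is any maximal label run not followed by '(':
  pos 2: leaf 'W' → count = 1
  pos 4: leaf 'Q' → count = 2
  pos 6: leaf 'M' → count = 3
  pos 8: leaf 'C' → count = 4
  pos 11: leaf 'B' → count = 5
  pos 14: leaf 'Z' → count = 6
  pos 17: leaf 'R' → count = 7
  pos 19: leaf 'E' → count = 8
  pos 23: leaf 'N' → count = 9
  pos 26: leaf 'L' → count = 10
  pos 28: leaf 'G' → count = 11
  pos 30: leaf 'H' → count = 12
  pos 32: leaf 'Y' → count = 13
  pos 35: leaf 'K' → count = 14
Total leaves: 14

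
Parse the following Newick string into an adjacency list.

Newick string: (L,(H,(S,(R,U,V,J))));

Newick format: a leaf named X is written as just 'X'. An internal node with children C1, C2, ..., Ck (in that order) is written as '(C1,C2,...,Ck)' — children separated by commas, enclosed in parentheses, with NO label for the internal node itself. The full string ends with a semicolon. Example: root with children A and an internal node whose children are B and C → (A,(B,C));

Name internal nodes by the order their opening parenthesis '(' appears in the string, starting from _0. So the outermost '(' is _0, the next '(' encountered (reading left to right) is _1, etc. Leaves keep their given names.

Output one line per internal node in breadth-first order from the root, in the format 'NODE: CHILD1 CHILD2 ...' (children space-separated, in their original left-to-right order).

Answer: _0: L _1
_1: H _2
_2: S _3
_3: R U V J

Derivation:
Input: (L,(H,(S,(R,U,V,J))));
Scanning left-to-right, naming '(' by encounter order:
  pos 0: '(' -> open internal node _0 (depth 1)
  pos 3: '(' -> open internal node _1 (depth 2)
  pos 6: '(' -> open internal node _2 (depth 3)
  pos 9: '(' -> open internal node _3 (depth 4)
  pos 17: ')' -> close internal node _3 (now at depth 3)
  pos 18: ')' -> close internal node _2 (now at depth 2)
  pos 19: ')' -> close internal node _1 (now at depth 1)
  pos 20: ')' -> close internal node _0 (now at depth 0)
Total internal nodes: 4
BFS adjacency from root:
  _0: L _1
  _1: H _2
  _2: S _3
  _3: R U V J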